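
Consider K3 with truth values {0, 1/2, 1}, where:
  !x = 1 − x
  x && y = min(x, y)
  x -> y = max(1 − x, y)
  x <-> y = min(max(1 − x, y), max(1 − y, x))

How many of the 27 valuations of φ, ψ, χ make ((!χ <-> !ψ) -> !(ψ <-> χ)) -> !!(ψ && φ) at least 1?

8

value 1: 8 assignments (counts)
value 1/2: 15 assignments
value 0: 4 assignments
So 8 of the 27 assignments meet the threshold.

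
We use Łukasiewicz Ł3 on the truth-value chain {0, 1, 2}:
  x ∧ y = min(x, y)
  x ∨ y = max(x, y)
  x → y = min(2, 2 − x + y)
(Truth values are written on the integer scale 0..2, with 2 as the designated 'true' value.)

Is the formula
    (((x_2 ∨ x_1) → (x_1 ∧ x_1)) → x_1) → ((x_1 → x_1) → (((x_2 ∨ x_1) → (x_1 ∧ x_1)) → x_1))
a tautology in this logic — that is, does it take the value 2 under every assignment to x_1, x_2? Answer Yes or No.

x_1 = 0, x_2 = 0 ↦ 2
x_1 = 0, x_2 = 1 ↦ 2
x_1 = 0, x_2 = 2 ↦ 2
x_1 = 1, x_2 = 0 ↦ 2
x_1 = 1, x_2 = 1 ↦ 2
x_1 = 1, x_2 = 2 ↦ 2
x_1 = 2, x_2 = 0 ↦ 2
x_1 = 2, x_2 = 1 ↦ 2
x_1 = 2, x_2 = 2 ↦ 2
Every assignment gives a value ≥ 2.

Yes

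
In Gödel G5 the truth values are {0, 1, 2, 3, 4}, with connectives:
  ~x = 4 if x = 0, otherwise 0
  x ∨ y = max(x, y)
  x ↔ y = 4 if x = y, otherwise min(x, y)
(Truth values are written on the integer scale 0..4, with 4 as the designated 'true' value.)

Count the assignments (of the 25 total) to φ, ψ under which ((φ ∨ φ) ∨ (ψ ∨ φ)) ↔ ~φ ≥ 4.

1

value 4: 1 assignment (counts)
value 3: 1 assignment
value 2: 1 assignment
value 1: 1 assignment
value 0: 21 assignments
So 1 of the 25 assignments meets the threshold.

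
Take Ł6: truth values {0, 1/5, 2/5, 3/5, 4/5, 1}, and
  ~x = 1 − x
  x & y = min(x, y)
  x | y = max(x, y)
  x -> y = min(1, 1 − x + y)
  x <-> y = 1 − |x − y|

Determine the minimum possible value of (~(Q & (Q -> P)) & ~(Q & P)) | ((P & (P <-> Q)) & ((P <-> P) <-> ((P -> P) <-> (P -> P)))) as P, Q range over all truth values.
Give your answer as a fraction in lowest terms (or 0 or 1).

2/5

Take P = 1/5, Q = 3/5:
Q -> P = 3/5 -> 1/5 = 3/5
Q & (Q -> P) = 3/5 & 3/5 = 3/5
~(Q & (Q -> P)) = ~3/5 = 2/5
Q & P = 3/5 & 1/5 = 1/5
~(Q & P) = ~1/5 = 4/5
~(Q & (Q -> P)) & ~(Q & P) = 2/5 & 4/5 = 2/5
P <-> Q = 1/5 <-> 3/5 = 3/5
P & (P <-> Q) = 1/5 & 3/5 = 1/5
P <-> P = 1/5 <-> 1/5 = 1
P -> P = 1/5 -> 1/5 = 1
P -> P = 1/5 -> 1/5 = 1
(P -> P) <-> (P -> P) = 1 <-> 1 = 1
(P <-> P) <-> ((P -> P) <-> (P -> P)) = 1 <-> 1 = 1
(P & (P <-> Q)) & ((P <-> P) <-> ((P -> P) <-> (P -> P))) = 1/5 & 1 = 1/5
(~(Q & (Q -> P)) & ~(Q & P)) | ((P & (P <-> Q)) & ((P <-> P) <-> ((P -> P) <-> (P -> P)))) = 2/5 | 1/5 = 2/5
No assignment yields a value below 2/5, so this is the minimum.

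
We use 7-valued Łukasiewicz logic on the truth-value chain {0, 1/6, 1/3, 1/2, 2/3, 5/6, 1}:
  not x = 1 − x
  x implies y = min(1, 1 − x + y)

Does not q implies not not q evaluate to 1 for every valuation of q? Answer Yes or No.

Counterexample: take q = 0.
not q = not 0 = 1
not q = not 0 = 1
not not q = not 1 = 0
not q implies not not q = 1 implies 0 = 0
This gives 0 ≠ 1.

No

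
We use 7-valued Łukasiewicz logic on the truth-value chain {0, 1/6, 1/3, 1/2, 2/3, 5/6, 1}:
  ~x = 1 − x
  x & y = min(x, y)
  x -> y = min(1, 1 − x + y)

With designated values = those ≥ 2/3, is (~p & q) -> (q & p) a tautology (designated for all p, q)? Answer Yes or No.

Counterexample: take p = 0, q = 1/2.
~p = ~0 = 1
~p & q = 1 & 1/2 = 1/2
q & p = 1/2 & 0 = 0
(~p & q) -> (q & p) = 1/2 -> 0 = 1/2
This gives 1/2, which is below 2/3.

No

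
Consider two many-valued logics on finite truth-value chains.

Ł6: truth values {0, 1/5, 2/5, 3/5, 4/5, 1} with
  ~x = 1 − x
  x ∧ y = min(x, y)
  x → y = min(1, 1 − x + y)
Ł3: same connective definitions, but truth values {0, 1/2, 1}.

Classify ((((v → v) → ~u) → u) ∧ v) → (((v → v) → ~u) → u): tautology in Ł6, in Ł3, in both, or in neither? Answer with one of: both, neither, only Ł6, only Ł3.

both

In Ł6: every assignment gives 1 — tautology.
In Ł3: every assignment gives 1 — tautology.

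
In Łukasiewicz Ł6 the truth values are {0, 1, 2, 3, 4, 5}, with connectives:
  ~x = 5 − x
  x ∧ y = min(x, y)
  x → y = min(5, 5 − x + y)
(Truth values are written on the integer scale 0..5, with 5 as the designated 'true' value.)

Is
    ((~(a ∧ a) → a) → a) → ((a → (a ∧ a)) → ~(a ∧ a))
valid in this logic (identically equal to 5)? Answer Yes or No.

Counterexample: take a = 3.
a ∧ a = 3 ∧ 3 = 3
~(a ∧ a) = ~3 = 2
~(a ∧ a) → a = 2 → 3 = 5
(~(a ∧ a) → a) → a = 5 → 3 = 3
a ∧ a = 3 ∧ 3 = 3
a → (a ∧ a) = 3 → 3 = 5
a ∧ a = 3 ∧ 3 = 3
~(a ∧ a) = ~3 = 2
(a → (a ∧ a)) → ~(a ∧ a) = 5 → 2 = 2
((~(a ∧ a) → a) → a) → ((a → (a ∧ a)) → ~(a ∧ a)) = 3 → 2 = 4
This gives 4 ≠ 5.

No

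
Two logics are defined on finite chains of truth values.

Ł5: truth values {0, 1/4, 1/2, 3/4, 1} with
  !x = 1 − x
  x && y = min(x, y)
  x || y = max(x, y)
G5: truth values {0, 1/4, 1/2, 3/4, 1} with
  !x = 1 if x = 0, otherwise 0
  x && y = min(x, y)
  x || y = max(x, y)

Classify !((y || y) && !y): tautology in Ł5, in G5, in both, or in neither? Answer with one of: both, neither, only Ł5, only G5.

In Ł5: at y = 1/4 the value is 3/4 — not a tautology.
In G5: every assignment gives 1 — tautology.

only G5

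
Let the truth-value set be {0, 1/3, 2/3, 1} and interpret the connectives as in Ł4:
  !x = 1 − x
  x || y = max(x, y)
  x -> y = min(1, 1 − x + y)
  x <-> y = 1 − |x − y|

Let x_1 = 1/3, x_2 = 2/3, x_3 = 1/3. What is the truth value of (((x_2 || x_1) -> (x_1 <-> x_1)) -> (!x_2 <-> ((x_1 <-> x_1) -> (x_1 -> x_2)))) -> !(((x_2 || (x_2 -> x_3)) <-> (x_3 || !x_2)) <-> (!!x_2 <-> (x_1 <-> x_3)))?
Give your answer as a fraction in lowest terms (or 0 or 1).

x_2 || x_1 = 2/3 || 1/3 = 2/3
x_1 <-> x_1 = 1/3 <-> 1/3 = 1
(x_2 || x_1) -> (x_1 <-> x_1) = 2/3 -> 1 = 1
!x_2 = !2/3 = 1/3
x_1 <-> x_1 = 1/3 <-> 1/3 = 1
x_1 -> x_2 = 1/3 -> 2/3 = 1
(x_1 <-> x_1) -> (x_1 -> x_2) = 1 -> 1 = 1
!x_2 <-> ((x_1 <-> x_1) -> (x_1 -> x_2)) = 1/3 <-> 1 = 1/3
((x_2 || x_1) -> (x_1 <-> x_1)) -> (!x_2 <-> ((x_1 <-> x_1) -> (x_1 -> x_2))) = 1 -> 1/3 = 1/3
x_2 -> x_3 = 2/3 -> 1/3 = 2/3
x_2 || (x_2 -> x_3) = 2/3 || 2/3 = 2/3
!x_2 = !2/3 = 1/3
x_3 || !x_2 = 1/3 || 1/3 = 1/3
(x_2 || (x_2 -> x_3)) <-> (x_3 || !x_2) = 2/3 <-> 1/3 = 2/3
!x_2 = !2/3 = 1/3
!!x_2 = !1/3 = 2/3
x_1 <-> x_3 = 1/3 <-> 1/3 = 1
!!x_2 <-> (x_1 <-> x_3) = 2/3 <-> 1 = 2/3
((x_2 || (x_2 -> x_3)) <-> (x_3 || !x_2)) <-> (!!x_2 <-> (x_1 <-> x_3)) = 2/3 <-> 2/3 = 1
!(((x_2 || (x_2 -> x_3)) <-> (x_3 || !x_2)) <-> (!!x_2 <-> (x_1 <-> x_3))) = !1 = 0
(((x_2 || x_1) -> (x_1 <-> x_1)) -> (!x_2 <-> ((x_1 <-> x_1) -> (x_1 -> x_2)))) -> !(((x_2 || (x_2 -> x_3)) <-> (x_3 || !x_2)) <-> (!!x_2 <-> (x_1 <-> x_3))) = 1/3 -> 0 = 2/3

2/3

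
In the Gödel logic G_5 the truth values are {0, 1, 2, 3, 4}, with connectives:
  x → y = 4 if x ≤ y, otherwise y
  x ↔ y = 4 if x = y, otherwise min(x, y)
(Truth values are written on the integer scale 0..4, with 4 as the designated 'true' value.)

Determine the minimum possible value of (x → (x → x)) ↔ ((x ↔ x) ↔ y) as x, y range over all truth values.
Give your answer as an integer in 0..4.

0

Take x = 0, y = 0:
x → x = 0 → 0 = 4
x → (x → x) = 0 → 4 = 4
x ↔ x = 0 ↔ 0 = 4
(x ↔ x) ↔ y = 4 ↔ 0 = 0
(x → (x → x)) ↔ ((x ↔ x) ↔ y) = 4 ↔ 0 = 0
No assignment yields a value below 0, so this is the minimum.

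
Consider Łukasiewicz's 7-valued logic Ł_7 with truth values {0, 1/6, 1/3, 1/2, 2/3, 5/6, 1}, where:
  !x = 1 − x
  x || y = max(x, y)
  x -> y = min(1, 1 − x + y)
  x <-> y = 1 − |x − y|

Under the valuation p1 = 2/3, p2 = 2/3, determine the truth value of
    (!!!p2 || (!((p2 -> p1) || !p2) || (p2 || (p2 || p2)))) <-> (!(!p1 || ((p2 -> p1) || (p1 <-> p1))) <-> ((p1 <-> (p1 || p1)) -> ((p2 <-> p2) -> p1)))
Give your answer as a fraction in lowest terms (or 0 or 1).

2/3

!p2 = !2/3 = 1/3
!!p2 = !1/3 = 2/3
!!!p2 = !2/3 = 1/3
p2 -> p1 = 2/3 -> 2/3 = 1
!p2 = !2/3 = 1/3
(p2 -> p1) || !p2 = 1 || 1/3 = 1
!((p2 -> p1) || !p2) = !1 = 0
p2 || p2 = 2/3 || 2/3 = 2/3
p2 || (p2 || p2) = 2/3 || 2/3 = 2/3
!((p2 -> p1) || !p2) || (p2 || (p2 || p2)) = 0 || 2/3 = 2/3
!!!p2 || (!((p2 -> p1) || !p2) || (p2 || (p2 || p2))) = 1/3 || 2/3 = 2/3
!p1 = !2/3 = 1/3
p2 -> p1 = 2/3 -> 2/3 = 1
p1 <-> p1 = 2/3 <-> 2/3 = 1
(p2 -> p1) || (p1 <-> p1) = 1 || 1 = 1
!p1 || ((p2 -> p1) || (p1 <-> p1)) = 1/3 || 1 = 1
!(!p1 || ((p2 -> p1) || (p1 <-> p1))) = !1 = 0
p1 || p1 = 2/3 || 2/3 = 2/3
p1 <-> (p1 || p1) = 2/3 <-> 2/3 = 1
p2 <-> p2 = 2/3 <-> 2/3 = 1
(p2 <-> p2) -> p1 = 1 -> 2/3 = 2/3
(p1 <-> (p1 || p1)) -> ((p2 <-> p2) -> p1) = 1 -> 2/3 = 2/3
!(!p1 || ((p2 -> p1) || (p1 <-> p1))) <-> ((p1 <-> (p1 || p1)) -> ((p2 <-> p2) -> p1)) = 0 <-> 2/3 = 1/3
(!!!p2 || (!((p2 -> p1) || !p2) || (p2 || (p2 || p2)))) <-> (!(!p1 || ((p2 -> p1) || (p1 <-> p1))) <-> ((p1 <-> (p1 || p1)) -> ((p2 <-> p2) -> p1))) = 2/3 <-> 1/3 = 2/3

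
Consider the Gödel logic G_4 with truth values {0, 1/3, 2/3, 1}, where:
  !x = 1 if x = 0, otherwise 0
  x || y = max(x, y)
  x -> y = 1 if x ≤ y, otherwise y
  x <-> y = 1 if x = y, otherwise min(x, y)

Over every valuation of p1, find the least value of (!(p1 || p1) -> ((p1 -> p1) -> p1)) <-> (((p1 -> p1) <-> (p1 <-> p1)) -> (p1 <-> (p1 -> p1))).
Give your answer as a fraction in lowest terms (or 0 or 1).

1/3

Take p1 = 1/3:
p1 || p1 = 1/3 || 1/3 = 1/3
!(p1 || p1) = !1/3 = 0
p1 -> p1 = 1/3 -> 1/3 = 1
(p1 -> p1) -> p1 = 1 -> 1/3 = 1/3
!(p1 || p1) -> ((p1 -> p1) -> p1) = 0 -> 1/3 = 1
p1 -> p1 = 1/3 -> 1/3 = 1
p1 <-> p1 = 1/3 <-> 1/3 = 1
(p1 -> p1) <-> (p1 <-> p1) = 1 <-> 1 = 1
p1 -> p1 = 1/3 -> 1/3 = 1
p1 <-> (p1 -> p1) = 1/3 <-> 1 = 1/3
((p1 -> p1) <-> (p1 <-> p1)) -> (p1 <-> (p1 -> p1)) = 1 -> 1/3 = 1/3
(!(p1 || p1) -> ((p1 -> p1) -> p1)) <-> (((p1 -> p1) <-> (p1 <-> p1)) -> (p1 <-> (p1 -> p1))) = 1 <-> 1/3 = 1/3
No assignment yields a value below 1/3, so this is the minimum.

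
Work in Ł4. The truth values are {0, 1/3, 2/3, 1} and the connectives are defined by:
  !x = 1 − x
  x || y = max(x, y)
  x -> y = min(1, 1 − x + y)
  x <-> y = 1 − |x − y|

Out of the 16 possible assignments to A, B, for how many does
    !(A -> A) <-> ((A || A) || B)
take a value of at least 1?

1

A = 0, B = 0 ↦ 1  ≥
A = 0, B = 1/3 ↦ 2/3  <
A = 0, B = 2/3 ↦ 1/3  <
A = 0, B = 1 ↦ 0  <
A = 1/3, B = 0 ↦ 2/3  <
A = 1/3, B = 1/3 ↦ 2/3  <
A = 1/3, B = 2/3 ↦ 1/3  <
A = 1/3, B = 1 ↦ 0  <
A = 2/3, B = 0 ↦ 1/3  <
A = 2/3, B = 1/3 ↦ 1/3  <
A = 2/3, B = 2/3 ↦ 1/3  <
A = 2/3, B = 1 ↦ 0  <
A = 1, B = 0 ↦ 0  <
A = 1, B = 1/3 ↦ 0  <
A = 1, B = 2/3 ↦ 0  <
A = 1, B = 1 ↦ 0  <
So 1 of the 16 assignments meets the threshold.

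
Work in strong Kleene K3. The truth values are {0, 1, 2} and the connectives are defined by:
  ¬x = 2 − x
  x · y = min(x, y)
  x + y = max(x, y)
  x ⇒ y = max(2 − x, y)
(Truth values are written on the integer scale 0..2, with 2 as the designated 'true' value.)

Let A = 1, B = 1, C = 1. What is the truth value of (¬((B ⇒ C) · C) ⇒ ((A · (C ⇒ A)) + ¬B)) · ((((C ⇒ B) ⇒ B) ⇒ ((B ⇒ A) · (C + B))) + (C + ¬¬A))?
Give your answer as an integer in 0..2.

B ⇒ C = 1 ⇒ 1 = 1
(B ⇒ C) · C = 1 · 1 = 1
¬((B ⇒ C) · C) = ¬1 = 1
C ⇒ A = 1 ⇒ 1 = 1
A · (C ⇒ A) = 1 · 1 = 1
¬B = ¬1 = 1
(A · (C ⇒ A)) + ¬B = 1 + 1 = 1
¬((B ⇒ C) · C) ⇒ ((A · (C ⇒ A)) + ¬B) = 1 ⇒ 1 = 1
C ⇒ B = 1 ⇒ 1 = 1
(C ⇒ B) ⇒ B = 1 ⇒ 1 = 1
B ⇒ A = 1 ⇒ 1 = 1
C + B = 1 + 1 = 1
(B ⇒ A) · (C + B) = 1 · 1 = 1
((C ⇒ B) ⇒ B) ⇒ ((B ⇒ A) · (C + B)) = 1 ⇒ 1 = 1
¬A = ¬1 = 1
¬¬A = ¬1 = 1
C + ¬¬A = 1 + 1 = 1
(((C ⇒ B) ⇒ B) ⇒ ((B ⇒ A) · (C + B))) + (C + ¬¬A) = 1 + 1 = 1
(¬((B ⇒ C) · C) ⇒ ((A · (C ⇒ A)) + ¬B)) · ((((C ⇒ B) ⇒ B) ⇒ ((B ⇒ A) · (C + B))) + (C + ¬¬A)) = 1 · 1 = 1

1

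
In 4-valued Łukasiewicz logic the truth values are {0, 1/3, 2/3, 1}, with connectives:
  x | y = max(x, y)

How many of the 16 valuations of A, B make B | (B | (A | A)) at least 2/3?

12

A = 0, B = 0 ↦ 0  <
A = 0, B = 1/3 ↦ 1/3  <
A = 0, B = 2/3 ↦ 2/3  ≥
A = 0, B = 1 ↦ 1  ≥
A = 1/3, B = 0 ↦ 1/3  <
A = 1/3, B = 1/3 ↦ 1/3  <
A = 1/3, B = 2/3 ↦ 2/3  ≥
A = 1/3, B = 1 ↦ 1  ≥
A = 2/3, B = 0 ↦ 2/3  ≥
A = 2/3, B = 1/3 ↦ 2/3  ≥
A = 2/3, B = 2/3 ↦ 2/3  ≥
A = 2/3, B = 1 ↦ 1  ≥
A = 1, B = 0 ↦ 1  ≥
A = 1, B = 1/3 ↦ 1  ≥
A = 1, B = 2/3 ↦ 1  ≥
A = 1, B = 1 ↦ 1  ≥
So 12 of the 16 assignments meet the threshold.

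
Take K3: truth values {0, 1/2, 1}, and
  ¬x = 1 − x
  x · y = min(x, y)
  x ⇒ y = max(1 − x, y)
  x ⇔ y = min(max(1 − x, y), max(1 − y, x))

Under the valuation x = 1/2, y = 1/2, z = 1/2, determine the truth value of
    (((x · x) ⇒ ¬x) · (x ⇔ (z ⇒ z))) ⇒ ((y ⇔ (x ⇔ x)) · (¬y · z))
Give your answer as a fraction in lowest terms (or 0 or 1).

1/2

x · x = 1/2 · 1/2 = 1/2
¬x = ¬1/2 = 1/2
(x · x) ⇒ ¬x = 1/2 ⇒ 1/2 = 1/2
z ⇒ z = 1/2 ⇒ 1/2 = 1/2
x ⇔ (z ⇒ z) = 1/2 ⇔ 1/2 = 1/2
((x · x) ⇒ ¬x) · (x ⇔ (z ⇒ z)) = 1/2 · 1/2 = 1/2
x ⇔ x = 1/2 ⇔ 1/2 = 1/2
y ⇔ (x ⇔ x) = 1/2 ⇔ 1/2 = 1/2
¬y = ¬1/2 = 1/2
¬y · z = 1/2 · 1/2 = 1/2
(y ⇔ (x ⇔ x)) · (¬y · z) = 1/2 · 1/2 = 1/2
(((x · x) ⇒ ¬x) · (x ⇔ (z ⇒ z))) ⇒ ((y ⇔ (x ⇔ x)) · (¬y · z)) = 1/2 ⇒ 1/2 = 1/2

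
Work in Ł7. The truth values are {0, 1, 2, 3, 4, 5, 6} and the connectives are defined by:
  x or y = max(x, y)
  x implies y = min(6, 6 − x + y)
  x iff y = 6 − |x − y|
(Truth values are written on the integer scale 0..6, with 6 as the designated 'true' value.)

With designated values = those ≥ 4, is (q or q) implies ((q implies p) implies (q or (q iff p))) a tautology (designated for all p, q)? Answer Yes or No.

Yes

At p = 6, q = 4, for instance:
q or q = 4 or 4 = 4
q implies p = 4 implies 6 = 6
q iff p = 4 iff 6 = 4
q or (q iff p) = 4 or 4 = 4
(q implies p) implies (q or (q iff p)) = 6 implies 4 = 4
(q or q) implies ((q implies p) implies (q or (q iff p))) = 4 implies 4 = 6
and checking the remaining 48 assignments likewise gives ≥ 4 in every case.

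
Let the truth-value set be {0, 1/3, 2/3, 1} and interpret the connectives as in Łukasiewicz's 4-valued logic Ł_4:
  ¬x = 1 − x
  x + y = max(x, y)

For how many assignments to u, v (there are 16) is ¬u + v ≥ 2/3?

12

u = 0, v = 0 ↦ 1  ≥
u = 0, v = 1/3 ↦ 1  ≥
u = 0, v = 2/3 ↦ 1  ≥
u = 0, v = 1 ↦ 1  ≥
u = 1/3, v = 0 ↦ 2/3  ≥
u = 1/3, v = 1/3 ↦ 2/3  ≥
u = 1/3, v = 2/3 ↦ 2/3  ≥
u = 1/3, v = 1 ↦ 1  ≥
u = 2/3, v = 0 ↦ 1/3  <
u = 2/3, v = 1/3 ↦ 1/3  <
u = 2/3, v = 2/3 ↦ 2/3  ≥
u = 2/3, v = 1 ↦ 1  ≥
u = 1, v = 0 ↦ 0  <
u = 1, v = 1/3 ↦ 1/3  <
u = 1, v = 2/3 ↦ 2/3  ≥
u = 1, v = 1 ↦ 1  ≥
So 12 of the 16 assignments meet the threshold.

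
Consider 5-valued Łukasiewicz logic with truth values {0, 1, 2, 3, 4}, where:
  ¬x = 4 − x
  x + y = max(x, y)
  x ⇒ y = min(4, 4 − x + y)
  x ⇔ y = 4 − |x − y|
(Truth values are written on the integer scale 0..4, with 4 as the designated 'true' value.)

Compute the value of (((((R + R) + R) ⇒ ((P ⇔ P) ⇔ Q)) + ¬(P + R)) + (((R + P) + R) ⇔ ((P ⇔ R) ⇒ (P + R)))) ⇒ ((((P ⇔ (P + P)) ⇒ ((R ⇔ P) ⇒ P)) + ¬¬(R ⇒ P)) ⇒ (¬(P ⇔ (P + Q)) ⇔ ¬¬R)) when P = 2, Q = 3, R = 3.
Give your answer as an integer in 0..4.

R + R = 3 + 3 = 3
(R + R) + R = 3 + 3 = 3
P ⇔ P = 2 ⇔ 2 = 4
(P ⇔ P) ⇔ Q = 4 ⇔ 3 = 3
((R + R) + R) ⇒ ((P ⇔ P) ⇔ Q) = 3 ⇒ 3 = 4
P + R = 2 + 3 = 3
¬(P + R) = ¬3 = 1
(((R + R) + R) ⇒ ((P ⇔ P) ⇔ Q)) + ¬(P + R) = 4 + 1 = 4
R + P = 3 + 2 = 3
(R + P) + R = 3 + 3 = 3
P ⇔ R = 2 ⇔ 3 = 3
P + R = 2 + 3 = 3
(P ⇔ R) ⇒ (P + R) = 3 ⇒ 3 = 4
((R + P) + R) ⇔ ((P ⇔ R) ⇒ (P + R)) = 3 ⇔ 4 = 3
((((R + R) + R) ⇒ ((P ⇔ P) ⇔ Q)) + ¬(P + R)) + (((R + P) + R) ⇔ ((P ⇔ R) ⇒ (P + R))) = 4 + 3 = 4
P + P = 2 + 2 = 2
P ⇔ (P + P) = 2 ⇔ 2 = 4
R ⇔ P = 3 ⇔ 2 = 3
(R ⇔ P) ⇒ P = 3 ⇒ 2 = 3
(P ⇔ (P + P)) ⇒ ((R ⇔ P) ⇒ P) = 4 ⇒ 3 = 3
R ⇒ P = 3 ⇒ 2 = 3
¬(R ⇒ P) = ¬3 = 1
¬¬(R ⇒ P) = ¬1 = 3
((P ⇔ (P + P)) ⇒ ((R ⇔ P) ⇒ P)) + ¬¬(R ⇒ P) = 3 + 3 = 3
P + Q = 2 + 3 = 3
P ⇔ (P + Q) = 2 ⇔ 3 = 3
¬(P ⇔ (P + Q)) = ¬3 = 1
¬R = ¬3 = 1
¬¬R = ¬1 = 3
¬(P ⇔ (P + Q)) ⇔ ¬¬R = 1 ⇔ 3 = 2
(((P ⇔ (P + P)) ⇒ ((R ⇔ P) ⇒ P)) + ¬¬(R ⇒ P)) ⇒ (¬(P ⇔ (P + Q)) ⇔ ¬¬R) = 3 ⇒ 2 = 3
(((((R + R) + R) ⇒ ((P ⇔ P) ⇔ Q)) + ¬(P + R)) + (((R + P) + R) ⇔ ((P ⇔ R) ⇒ (P + R)))) ⇒ ((((P ⇔ (P + P)) ⇒ ((R ⇔ P) ⇒ P)) + ¬¬(R ⇒ P)) ⇒ (¬(P ⇔ (P + Q)) ⇔ ¬¬R)) = 4 ⇒ 3 = 3

3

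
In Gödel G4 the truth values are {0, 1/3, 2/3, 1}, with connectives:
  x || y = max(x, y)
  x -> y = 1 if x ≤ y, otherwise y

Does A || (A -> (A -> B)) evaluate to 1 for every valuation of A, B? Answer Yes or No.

Counterexample: take A = 1/3, B = 0.
A -> B = 1/3 -> 0 = 0
A -> (A -> B) = 1/3 -> 0 = 0
A || (A -> (A -> B)) = 1/3 || 0 = 1/3
This gives 1/3 ≠ 1.

No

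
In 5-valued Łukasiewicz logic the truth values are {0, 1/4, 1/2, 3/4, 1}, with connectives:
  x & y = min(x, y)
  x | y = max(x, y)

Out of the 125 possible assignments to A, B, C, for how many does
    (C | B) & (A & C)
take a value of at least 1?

value 1: 5 assignments (counts)
value 3/4: 15 assignments
value 1/2: 25 assignments
value 1/4: 35 assignments
value 0: 45 assignments
So 5 of the 125 assignments meet the threshold.

5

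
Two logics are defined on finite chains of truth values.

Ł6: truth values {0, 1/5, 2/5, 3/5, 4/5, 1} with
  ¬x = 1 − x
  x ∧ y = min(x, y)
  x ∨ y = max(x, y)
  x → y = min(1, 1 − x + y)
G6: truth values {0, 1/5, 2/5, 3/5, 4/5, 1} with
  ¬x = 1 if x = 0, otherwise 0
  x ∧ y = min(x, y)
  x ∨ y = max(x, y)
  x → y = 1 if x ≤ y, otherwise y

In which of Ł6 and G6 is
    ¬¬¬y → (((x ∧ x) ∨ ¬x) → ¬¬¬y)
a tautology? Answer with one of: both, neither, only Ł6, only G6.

In Ł6: every assignment gives 1 — tautology.
In G6: every assignment gives 1 — tautology.

both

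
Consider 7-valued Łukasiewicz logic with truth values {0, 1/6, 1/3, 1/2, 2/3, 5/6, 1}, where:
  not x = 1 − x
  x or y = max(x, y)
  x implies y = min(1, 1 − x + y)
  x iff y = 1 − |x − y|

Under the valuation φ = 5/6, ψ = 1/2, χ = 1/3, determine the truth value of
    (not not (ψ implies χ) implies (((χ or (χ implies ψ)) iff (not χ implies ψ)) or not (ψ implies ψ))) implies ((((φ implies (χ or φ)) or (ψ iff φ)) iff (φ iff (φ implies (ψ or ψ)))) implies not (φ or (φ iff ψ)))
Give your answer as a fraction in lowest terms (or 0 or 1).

ψ implies χ = 1/2 implies 1/3 = 5/6
not (ψ implies χ) = not 5/6 = 1/6
not not (ψ implies χ) = not 1/6 = 5/6
χ implies ψ = 1/3 implies 1/2 = 1
χ or (χ implies ψ) = 1/3 or 1 = 1
not χ = not 1/3 = 2/3
not χ implies ψ = 2/3 implies 1/2 = 5/6
(χ or (χ implies ψ)) iff (not χ implies ψ) = 1 iff 5/6 = 5/6
ψ implies ψ = 1/2 implies 1/2 = 1
not (ψ implies ψ) = not 1 = 0
((χ or (χ implies ψ)) iff (not χ implies ψ)) or not (ψ implies ψ) = 5/6 or 0 = 5/6
not not (ψ implies χ) implies (((χ or (χ implies ψ)) iff (not χ implies ψ)) or not (ψ implies ψ)) = 5/6 implies 5/6 = 1
χ or φ = 1/3 or 5/6 = 5/6
φ implies (χ or φ) = 5/6 implies 5/6 = 1
ψ iff φ = 1/2 iff 5/6 = 2/3
(φ implies (χ or φ)) or (ψ iff φ) = 1 or 2/3 = 1
ψ or ψ = 1/2 or 1/2 = 1/2
φ implies (ψ or ψ) = 5/6 implies 1/2 = 2/3
φ iff (φ implies (ψ or ψ)) = 5/6 iff 2/3 = 5/6
((φ implies (χ or φ)) or (ψ iff φ)) iff (φ iff (φ implies (ψ or ψ))) = 1 iff 5/6 = 5/6
φ iff ψ = 5/6 iff 1/2 = 2/3
φ or (φ iff ψ) = 5/6 or 2/3 = 5/6
not (φ or (φ iff ψ)) = not 5/6 = 1/6
(((φ implies (χ or φ)) or (ψ iff φ)) iff (φ iff (φ implies (ψ or ψ)))) implies not (φ or (φ iff ψ)) = 5/6 implies 1/6 = 1/3
(not not (ψ implies χ) implies (((χ or (χ implies ψ)) iff (not χ implies ψ)) or not (ψ implies ψ))) implies ((((φ implies (χ or φ)) or (ψ iff φ)) iff (φ iff (φ implies (ψ or ψ)))) implies not (φ or (φ iff ψ))) = 1 implies 1/3 = 1/3

1/3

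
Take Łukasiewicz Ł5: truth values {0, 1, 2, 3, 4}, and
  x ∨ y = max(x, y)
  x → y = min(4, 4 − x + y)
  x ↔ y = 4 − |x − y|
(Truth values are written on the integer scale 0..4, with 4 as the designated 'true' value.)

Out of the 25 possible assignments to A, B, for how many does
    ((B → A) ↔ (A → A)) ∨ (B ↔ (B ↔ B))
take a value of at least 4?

value 4: 19 assignments (counts)
value 3: 5 assignments
value 2: 1 assignment
So 19 of the 25 assignments meet the threshold.

19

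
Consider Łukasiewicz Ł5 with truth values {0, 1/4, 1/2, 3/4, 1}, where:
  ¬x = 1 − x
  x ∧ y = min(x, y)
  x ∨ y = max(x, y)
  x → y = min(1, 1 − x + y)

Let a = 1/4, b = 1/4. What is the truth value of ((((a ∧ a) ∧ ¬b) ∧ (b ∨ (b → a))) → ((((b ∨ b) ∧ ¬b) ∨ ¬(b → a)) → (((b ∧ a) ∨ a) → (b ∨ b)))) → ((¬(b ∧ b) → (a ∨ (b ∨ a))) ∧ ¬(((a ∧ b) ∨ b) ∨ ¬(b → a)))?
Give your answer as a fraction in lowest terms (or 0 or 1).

a ∧ a = 1/4 ∧ 1/4 = 1/4
¬b = ¬1/4 = 3/4
(a ∧ a) ∧ ¬b = 1/4 ∧ 3/4 = 1/4
b → a = 1/4 → 1/4 = 1
b ∨ (b → a) = 1/4 ∨ 1 = 1
((a ∧ a) ∧ ¬b) ∧ (b ∨ (b → a)) = 1/4 ∧ 1 = 1/4
b ∨ b = 1/4 ∨ 1/4 = 1/4
¬b = ¬1/4 = 3/4
(b ∨ b) ∧ ¬b = 1/4 ∧ 3/4 = 1/4
b → a = 1/4 → 1/4 = 1
¬(b → a) = ¬1 = 0
((b ∨ b) ∧ ¬b) ∨ ¬(b → a) = 1/4 ∨ 0 = 1/4
b ∧ a = 1/4 ∧ 1/4 = 1/4
(b ∧ a) ∨ a = 1/4 ∨ 1/4 = 1/4
b ∨ b = 1/4 ∨ 1/4 = 1/4
((b ∧ a) ∨ a) → (b ∨ b) = 1/4 → 1/4 = 1
(((b ∨ b) ∧ ¬b) ∨ ¬(b → a)) → (((b ∧ a) ∨ a) → (b ∨ b)) = 1/4 → 1 = 1
(((a ∧ a) ∧ ¬b) ∧ (b ∨ (b → a))) → ((((b ∨ b) ∧ ¬b) ∨ ¬(b → a)) → (((b ∧ a) ∨ a) → (b ∨ b))) = 1/4 → 1 = 1
b ∧ b = 1/4 ∧ 1/4 = 1/4
¬(b ∧ b) = ¬1/4 = 3/4
b ∨ a = 1/4 ∨ 1/4 = 1/4
a ∨ (b ∨ a) = 1/4 ∨ 1/4 = 1/4
¬(b ∧ b) → (a ∨ (b ∨ a)) = 3/4 → 1/4 = 1/2
a ∧ b = 1/4 ∧ 1/4 = 1/4
(a ∧ b) ∨ b = 1/4 ∨ 1/4 = 1/4
b → a = 1/4 → 1/4 = 1
¬(b → a) = ¬1 = 0
((a ∧ b) ∨ b) ∨ ¬(b → a) = 1/4 ∨ 0 = 1/4
¬(((a ∧ b) ∨ b) ∨ ¬(b → a)) = ¬1/4 = 3/4
(¬(b ∧ b) → (a ∨ (b ∨ a))) ∧ ¬(((a ∧ b) ∨ b) ∨ ¬(b → a)) = 1/2 ∧ 3/4 = 1/2
((((a ∧ a) ∧ ¬b) ∧ (b ∨ (b → a))) → ((((b ∨ b) ∧ ¬b) ∨ ¬(b → a)) → (((b ∧ a) ∨ a) → (b ∨ b)))) → ((¬(b ∧ b) → (a ∨ (b ∨ a))) ∧ ¬(((a ∧ b) ∨ b) ∨ ¬(b → a))) = 1 → 1/2 = 1/2

1/2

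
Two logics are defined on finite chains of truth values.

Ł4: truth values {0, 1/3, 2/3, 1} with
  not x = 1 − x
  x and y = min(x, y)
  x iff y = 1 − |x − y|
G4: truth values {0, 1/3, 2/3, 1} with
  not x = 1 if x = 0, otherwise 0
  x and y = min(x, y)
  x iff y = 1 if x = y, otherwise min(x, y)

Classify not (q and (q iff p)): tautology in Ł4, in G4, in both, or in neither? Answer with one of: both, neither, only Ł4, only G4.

In Ł4: at p = 0, q = 1/3 the value is 2/3 — not a tautology.
In G4: at p = 1/3, q = 1/3 the value is 0 — not a tautology.

neither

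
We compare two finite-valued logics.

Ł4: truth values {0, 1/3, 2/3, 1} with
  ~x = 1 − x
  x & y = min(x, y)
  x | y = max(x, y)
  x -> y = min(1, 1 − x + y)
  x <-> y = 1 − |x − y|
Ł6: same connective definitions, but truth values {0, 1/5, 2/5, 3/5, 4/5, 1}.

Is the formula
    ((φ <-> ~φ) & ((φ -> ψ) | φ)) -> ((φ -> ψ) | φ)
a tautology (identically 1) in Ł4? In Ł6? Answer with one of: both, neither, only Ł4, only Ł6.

In Ł4: every assignment gives 1 — tautology.
In Ł6: every assignment gives 1 — tautology.

both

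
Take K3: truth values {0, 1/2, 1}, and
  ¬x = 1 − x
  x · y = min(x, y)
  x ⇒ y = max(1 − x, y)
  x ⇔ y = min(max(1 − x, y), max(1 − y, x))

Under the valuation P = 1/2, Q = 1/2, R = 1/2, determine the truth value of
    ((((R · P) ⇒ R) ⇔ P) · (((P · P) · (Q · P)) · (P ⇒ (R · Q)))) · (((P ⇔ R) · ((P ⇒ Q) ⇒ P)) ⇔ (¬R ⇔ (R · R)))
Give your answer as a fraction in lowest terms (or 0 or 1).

R · P = 1/2 · 1/2 = 1/2
(R · P) ⇒ R = 1/2 ⇒ 1/2 = 1/2
((R · P) ⇒ R) ⇔ P = 1/2 ⇔ 1/2 = 1/2
P · P = 1/2 · 1/2 = 1/2
Q · P = 1/2 · 1/2 = 1/2
(P · P) · (Q · P) = 1/2 · 1/2 = 1/2
R · Q = 1/2 · 1/2 = 1/2
P ⇒ (R · Q) = 1/2 ⇒ 1/2 = 1/2
((P · P) · (Q · P)) · (P ⇒ (R · Q)) = 1/2 · 1/2 = 1/2
(((R · P) ⇒ R) ⇔ P) · (((P · P) · (Q · P)) · (P ⇒ (R · Q))) = 1/2 · 1/2 = 1/2
P ⇔ R = 1/2 ⇔ 1/2 = 1/2
P ⇒ Q = 1/2 ⇒ 1/2 = 1/2
(P ⇒ Q) ⇒ P = 1/2 ⇒ 1/2 = 1/2
(P ⇔ R) · ((P ⇒ Q) ⇒ P) = 1/2 · 1/2 = 1/2
¬R = ¬1/2 = 1/2
R · R = 1/2 · 1/2 = 1/2
¬R ⇔ (R · R) = 1/2 ⇔ 1/2 = 1/2
((P ⇔ R) · ((P ⇒ Q) ⇒ P)) ⇔ (¬R ⇔ (R · R)) = 1/2 ⇔ 1/2 = 1/2
((((R · P) ⇒ R) ⇔ P) · (((P · P) · (Q · P)) · (P ⇒ (R · Q)))) · (((P ⇔ R) · ((P ⇒ Q) ⇒ P)) ⇔ (¬R ⇔ (R · R))) = 1/2 · 1/2 = 1/2

1/2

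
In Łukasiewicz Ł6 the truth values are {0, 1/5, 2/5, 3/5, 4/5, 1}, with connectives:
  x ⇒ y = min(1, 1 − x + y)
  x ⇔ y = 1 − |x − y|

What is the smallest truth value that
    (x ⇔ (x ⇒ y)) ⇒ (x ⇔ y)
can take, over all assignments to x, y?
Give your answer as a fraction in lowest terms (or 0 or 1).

Take x = 3/5, y = 0:
x ⇒ y = 3/5 ⇒ 0 = 2/5
x ⇔ (x ⇒ y) = 3/5 ⇔ 2/5 = 4/5
x ⇔ y = 3/5 ⇔ 0 = 2/5
(x ⇔ (x ⇒ y)) ⇒ (x ⇔ y) = 4/5 ⇒ 2/5 = 3/5
No assignment yields a value below 3/5, so this is the minimum.

3/5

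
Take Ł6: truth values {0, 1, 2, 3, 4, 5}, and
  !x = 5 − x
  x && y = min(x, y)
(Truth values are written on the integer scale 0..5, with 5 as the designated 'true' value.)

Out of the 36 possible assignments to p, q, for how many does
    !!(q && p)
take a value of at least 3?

value 5: 1 assignment (counts)
value 4: 3 assignments (counts)
value 3: 5 assignments (counts)
value 2: 7 assignments
value 1: 9 assignments
value 0: 11 assignments
So 9 of the 36 assignments meet the threshold.

9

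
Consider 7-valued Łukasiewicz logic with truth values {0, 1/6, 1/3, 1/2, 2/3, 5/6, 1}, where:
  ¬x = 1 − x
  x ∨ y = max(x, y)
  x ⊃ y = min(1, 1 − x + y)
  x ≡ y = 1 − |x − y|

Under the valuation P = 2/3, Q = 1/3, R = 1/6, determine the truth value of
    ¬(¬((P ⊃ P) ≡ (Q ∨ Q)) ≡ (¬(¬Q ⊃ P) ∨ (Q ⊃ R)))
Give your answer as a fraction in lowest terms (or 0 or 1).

1/6

P ⊃ P = 2/3 ⊃ 2/3 = 1
Q ∨ Q = 1/3 ∨ 1/3 = 1/3
(P ⊃ P) ≡ (Q ∨ Q) = 1 ≡ 1/3 = 1/3
¬((P ⊃ P) ≡ (Q ∨ Q)) = ¬1/3 = 2/3
¬Q = ¬1/3 = 2/3
¬Q ⊃ P = 2/3 ⊃ 2/3 = 1
¬(¬Q ⊃ P) = ¬1 = 0
Q ⊃ R = 1/3 ⊃ 1/6 = 5/6
¬(¬Q ⊃ P) ∨ (Q ⊃ R) = 0 ∨ 5/6 = 5/6
¬((P ⊃ P) ≡ (Q ∨ Q)) ≡ (¬(¬Q ⊃ P) ∨ (Q ⊃ R)) = 2/3 ≡ 5/6 = 5/6
¬(¬((P ⊃ P) ≡ (Q ∨ Q)) ≡ (¬(¬Q ⊃ P) ∨ (Q ⊃ R))) = ¬5/6 = 1/6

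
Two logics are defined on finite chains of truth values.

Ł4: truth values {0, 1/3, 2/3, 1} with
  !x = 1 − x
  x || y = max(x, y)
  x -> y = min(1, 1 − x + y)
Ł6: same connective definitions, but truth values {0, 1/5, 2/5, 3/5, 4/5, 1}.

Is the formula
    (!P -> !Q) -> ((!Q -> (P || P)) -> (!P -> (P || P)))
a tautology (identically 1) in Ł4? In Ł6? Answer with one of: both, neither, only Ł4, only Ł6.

In Ł4: every assignment gives 1 — tautology.
In Ł6: every assignment gives 1 — tautology.

both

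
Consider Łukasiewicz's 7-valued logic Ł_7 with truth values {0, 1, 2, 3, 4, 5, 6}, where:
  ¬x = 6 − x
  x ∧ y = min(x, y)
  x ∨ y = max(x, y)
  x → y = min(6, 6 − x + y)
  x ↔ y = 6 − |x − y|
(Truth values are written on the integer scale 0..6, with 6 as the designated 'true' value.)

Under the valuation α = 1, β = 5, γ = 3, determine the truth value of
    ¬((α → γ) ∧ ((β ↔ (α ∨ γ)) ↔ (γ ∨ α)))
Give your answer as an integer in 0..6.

α → γ = 1 → 3 = 6
α ∨ γ = 1 ∨ 3 = 3
β ↔ (α ∨ γ) = 5 ↔ 3 = 4
γ ∨ α = 3 ∨ 1 = 3
(β ↔ (α ∨ γ)) ↔ (γ ∨ α) = 4 ↔ 3 = 5
(α → γ) ∧ ((β ↔ (α ∨ γ)) ↔ (γ ∨ α)) = 6 ∧ 5 = 5
¬((α → γ) ∧ ((β ↔ (α ∨ γ)) ↔ (γ ∨ α))) = ¬5 = 1

1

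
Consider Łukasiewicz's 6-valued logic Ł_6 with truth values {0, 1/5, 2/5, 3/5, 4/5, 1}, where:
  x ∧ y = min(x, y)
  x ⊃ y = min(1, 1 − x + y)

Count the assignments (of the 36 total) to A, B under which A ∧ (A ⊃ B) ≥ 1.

value 1: 1 assignment (counts)
value 4/5: 4 assignments
value 3/5: 7 assignments
value 2/5: 9 assignments
value 1/5: 8 assignments
value 0: 7 assignments
So 1 of the 36 assignments meets the threshold.

1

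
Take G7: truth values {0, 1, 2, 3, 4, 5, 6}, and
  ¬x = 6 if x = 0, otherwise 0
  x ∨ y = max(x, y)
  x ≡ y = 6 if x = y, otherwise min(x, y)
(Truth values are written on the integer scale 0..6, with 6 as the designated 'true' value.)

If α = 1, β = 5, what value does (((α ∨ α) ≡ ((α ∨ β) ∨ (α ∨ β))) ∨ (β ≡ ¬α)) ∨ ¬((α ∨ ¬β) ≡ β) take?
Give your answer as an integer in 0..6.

1

α ∨ α = 1 ∨ 1 = 1
α ∨ β = 1 ∨ 5 = 5
α ∨ β = 1 ∨ 5 = 5
(α ∨ β) ∨ (α ∨ β) = 5 ∨ 5 = 5
(α ∨ α) ≡ ((α ∨ β) ∨ (α ∨ β)) = 1 ≡ 5 = 1
¬α = ¬1 = 0
β ≡ ¬α = 5 ≡ 0 = 0
((α ∨ α) ≡ ((α ∨ β) ∨ (α ∨ β))) ∨ (β ≡ ¬α) = 1 ∨ 0 = 1
¬β = ¬5 = 0
α ∨ ¬β = 1 ∨ 0 = 1
(α ∨ ¬β) ≡ β = 1 ≡ 5 = 1
¬((α ∨ ¬β) ≡ β) = ¬1 = 0
(((α ∨ α) ≡ ((α ∨ β) ∨ (α ∨ β))) ∨ (β ≡ ¬α)) ∨ ¬((α ∨ ¬β) ≡ β) = 1 ∨ 0 = 1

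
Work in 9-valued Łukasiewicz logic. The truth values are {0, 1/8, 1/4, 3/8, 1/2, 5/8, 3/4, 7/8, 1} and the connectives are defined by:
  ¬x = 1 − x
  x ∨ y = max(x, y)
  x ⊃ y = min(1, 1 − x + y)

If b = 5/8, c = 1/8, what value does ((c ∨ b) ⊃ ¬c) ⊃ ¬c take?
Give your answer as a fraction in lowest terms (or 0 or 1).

c ∨ b = 1/8 ∨ 5/8 = 5/8
¬c = ¬1/8 = 7/8
(c ∨ b) ⊃ ¬c = 5/8 ⊃ 7/8 = 1
¬c = ¬1/8 = 7/8
((c ∨ b) ⊃ ¬c) ⊃ ¬c = 1 ⊃ 7/8 = 7/8

7/8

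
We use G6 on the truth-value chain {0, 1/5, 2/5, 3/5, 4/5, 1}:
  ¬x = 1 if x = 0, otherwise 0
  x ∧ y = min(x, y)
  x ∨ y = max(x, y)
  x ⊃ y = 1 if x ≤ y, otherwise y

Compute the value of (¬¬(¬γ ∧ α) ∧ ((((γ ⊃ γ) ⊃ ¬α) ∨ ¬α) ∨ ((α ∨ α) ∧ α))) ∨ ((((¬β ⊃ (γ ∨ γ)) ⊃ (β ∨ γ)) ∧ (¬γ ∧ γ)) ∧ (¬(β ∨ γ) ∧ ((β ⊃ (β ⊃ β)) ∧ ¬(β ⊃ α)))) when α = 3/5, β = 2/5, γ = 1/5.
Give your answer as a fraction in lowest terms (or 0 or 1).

0

¬γ = ¬1/5 = 0
¬γ ∧ α = 0 ∧ 3/5 = 0
¬(¬γ ∧ α) = ¬0 = 1
¬¬(¬γ ∧ α) = ¬1 = 0
γ ⊃ γ = 1/5 ⊃ 1/5 = 1
¬α = ¬3/5 = 0
(γ ⊃ γ) ⊃ ¬α = 1 ⊃ 0 = 0
¬α = ¬3/5 = 0
((γ ⊃ γ) ⊃ ¬α) ∨ ¬α = 0 ∨ 0 = 0
α ∨ α = 3/5 ∨ 3/5 = 3/5
(α ∨ α) ∧ α = 3/5 ∧ 3/5 = 3/5
(((γ ⊃ γ) ⊃ ¬α) ∨ ¬α) ∨ ((α ∨ α) ∧ α) = 0 ∨ 3/5 = 3/5
¬¬(¬γ ∧ α) ∧ ((((γ ⊃ γ) ⊃ ¬α) ∨ ¬α) ∨ ((α ∨ α) ∧ α)) = 0 ∧ 3/5 = 0
¬β = ¬2/5 = 0
γ ∨ γ = 1/5 ∨ 1/5 = 1/5
¬β ⊃ (γ ∨ γ) = 0 ⊃ 1/5 = 1
β ∨ γ = 2/5 ∨ 1/5 = 2/5
(¬β ⊃ (γ ∨ γ)) ⊃ (β ∨ γ) = 1 ⊃ 2/5 = 2/5
¬γ = ¬1/5 = 0
¬γ ∧ γ = 0 ∧ 1/5 = 0
((¬β ⊃ (γ ∨ γ)) ⊃ (β ∨ γ)) ∧ (¬γ ∧ γ) = 2/5 ∧ 0 = 0
β ∨ γ = 2/5 ∨ 1/5 = 2/5
¬(β ∨ γ) = ¬2/5 = 0
β ⊃ β = 2/5 ⊃ 2/5 = 1
β ⊃ (β ⊃ β) = 2/5 ⊃ 1 = 1
β ⊃ α = 2/5 ⊃ 3/5 = 1
¬(β ⊃ α) = ¬1 = 0
(β ⊃ (β ⊃ β)) ∧ ¬(β ⊃ α) = 1 ∧ 0 = 0
¬(β ∨ γ) ∧ ((β ⊃ (β ⊃ β)) ∧ ¬(β ⊃ α)) = 0 ∧ 0 = 0
(((¬β ⊃ (γ ∨ γ)) ⊃ (β ∨ γ)) ∧ (¬γ ∧ γ)) ∧ (¬(β ∨ γ) ∧ ((β ⊃ (β ⊃ β)) ∧ ¬(β ⊃ α))) = 0 ∧ 0 = 0
(¬¬(¬γ ∧ α) ∧ ((((γ ⊃ γ) ⊃ ¬α) ∨ ¬α) ∨ ((α ∨ α) ∧ α))) ∨ ((((¬β ⊃ (γ ∨ γ)) ⊃ (β ∨ γ)) ∧ (¬γ ∧ γ)) ∧ (¬(β ∨ γ) ∧ ((β ⊃ (β ⊃ β)) ∧ ¬(β ⊃ α)))) = 0 ∨ 0 = 0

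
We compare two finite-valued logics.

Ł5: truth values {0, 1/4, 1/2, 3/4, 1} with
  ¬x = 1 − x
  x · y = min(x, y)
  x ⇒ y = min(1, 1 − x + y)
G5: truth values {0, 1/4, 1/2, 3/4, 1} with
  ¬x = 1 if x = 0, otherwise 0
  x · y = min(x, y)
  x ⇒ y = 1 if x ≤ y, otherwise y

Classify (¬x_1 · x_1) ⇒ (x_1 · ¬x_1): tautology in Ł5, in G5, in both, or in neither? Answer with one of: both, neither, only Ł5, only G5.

In Ł5: every assignment gives 1 — tautology.
In G5: every assignment gives 1 — tautology.

both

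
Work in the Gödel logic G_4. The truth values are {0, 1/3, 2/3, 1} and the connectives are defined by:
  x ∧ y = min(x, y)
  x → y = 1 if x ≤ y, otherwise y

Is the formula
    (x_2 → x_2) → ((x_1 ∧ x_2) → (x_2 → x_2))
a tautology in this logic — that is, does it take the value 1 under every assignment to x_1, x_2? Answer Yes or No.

Yes

x_1 = 0, x_2 = 0 ↦ 1
x_1 = 0, x_2 = 1/3 ↦ 1
x_1 = 0, x_2 = 2/3 ↦ 1
x_1 = 0, x_2 = 1 ↦ 1
x_1 = 1/3, x_2 = 0 ↦ 1
x_1 = 1/3, x_2 = 1/3 ↦ 1
x_1 = 1/3, x_2 = 2/3 ↦ 1
x_1 = 1/3, x_2 = 1 ↦ 1
x_1 = 2/3, x_2 = 0 ↦ 1
x_1 = 2/3, x_2 = 1/3 ↦ 1
x_1 = 2/3, x_2 = 2/3 ↦ 1
x_1 = 2/3, x_2 = 1 ↦ 1
x_1 = 1, x_2 = 0 ↦ 1
x_1 = 1, x_2 = 1/3 ↦ 1
x_1 = 1, x_2 = 2/3 ↦ 1
x_1 = 1, x_2 = 1 ↦ 1
Every assignment gives a value ≥ 1.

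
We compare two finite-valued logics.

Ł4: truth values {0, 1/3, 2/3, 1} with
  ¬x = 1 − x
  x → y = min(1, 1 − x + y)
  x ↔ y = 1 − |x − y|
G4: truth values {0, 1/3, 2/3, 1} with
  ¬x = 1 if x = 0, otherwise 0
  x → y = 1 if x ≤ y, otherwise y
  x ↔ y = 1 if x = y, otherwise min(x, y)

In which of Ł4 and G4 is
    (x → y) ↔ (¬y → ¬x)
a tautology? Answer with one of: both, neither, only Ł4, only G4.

only Ł4

In Ł4: every assignment gives 1 — tautology.
In G4: at x = 2/3, y = 1/3 the value is 1/3 — not a tautology.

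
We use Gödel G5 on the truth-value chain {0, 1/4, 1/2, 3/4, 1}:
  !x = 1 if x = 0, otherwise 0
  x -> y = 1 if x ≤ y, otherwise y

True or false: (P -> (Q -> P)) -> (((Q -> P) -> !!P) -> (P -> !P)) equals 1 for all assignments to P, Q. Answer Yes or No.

Counterexample: take P = 1/4, Q = 0.
Q -> P = 0 -> 1/4 = 1
P -> (Q -> P) = 1/4 -> 1 = 1
Q -> P = 0 -> 1/4 = 1
!P = !1/4 = 0
!!P = !0 = 1
(Q -> P) -> !!P = 1 -> 1 = 1
!P = !1/4 = 0
P -> !P = 1/4 -> 0 = 0
((Q -> P) -> !!P) -> (P -> !P) = 1 -> 0 = 0
(P -> (Q -> P)) -> (((Q -> P) -> !!P) -> (P -> !P)) = 1 -> 0 = 0
This gives 0 ≠ 1.

No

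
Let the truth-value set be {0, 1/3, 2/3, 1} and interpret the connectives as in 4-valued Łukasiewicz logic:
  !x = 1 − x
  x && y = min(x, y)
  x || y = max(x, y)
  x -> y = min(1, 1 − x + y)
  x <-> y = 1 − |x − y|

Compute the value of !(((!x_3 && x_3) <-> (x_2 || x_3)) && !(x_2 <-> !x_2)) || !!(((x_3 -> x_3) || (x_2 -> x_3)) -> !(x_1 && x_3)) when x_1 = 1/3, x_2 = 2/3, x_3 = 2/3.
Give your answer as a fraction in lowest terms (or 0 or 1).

!x_3 = !2/3 = 1/3
!x_3 && x_3 = 1/3 && 2/3 = 1/3
x_2 || x_3 = 2/3 || 2/3 = 2/3
(!x_3 && x_3) <-> (x_2 || x_3) = 1/3 <-> 2/3 = 2/3
!x_2 = !2/3 = 1/3
x_2 <-> !x_2 = 2/3 <-> 1/3 = 2/3
!(x_2 <-> !x_2) = !2/3 = 1/3
((!x_3 && x_3) <-> (x_2 || x_3)) && !(x_2 <-> !x_2) = 2/3 && 1/3 = 1/3
!(((!x_3 && x_3) <-> (x_2 || x_3)) && !(x_2 <-> !x_2)) = !1/3 = 2/3
x_3 -> x_3 = 2/3 -> 2/3 = 1
x_2 -> x_3 = 2/3 -> 2/3 = 1
(x_3 -> x_3) || (x_2 -> x_3) = 1 || 1 = 1
x_1 && x_3 = 1/3 && 2/3 = 1/3
!(x_1 && x_3) = !1/3 = 2/3
((x_3 -> x_3) || (x_2 -> x_3)) -> !(x_1 && x_3) = 1 -> 2/3 = 2/3
!(((x_3 -> x_3) || (x_2 -> x_3)) -> !(x_1 && x_3)) = !2/3 = 1/3
!!(((x_3 -> x_3) || (x_2 -> x_3)) -> !(x_1 && x_3)) = !1/3 = 2/3
!(((!x_3 && x_3) <-> (x_2 || x_3)) && !(x_2 <-> !x_2)) || !!(((x_3 -> x_3) || (x_2 -> x_3)) -> !(x_1 && x_3)) = 2/3 || 2/3 = 2/3

2/3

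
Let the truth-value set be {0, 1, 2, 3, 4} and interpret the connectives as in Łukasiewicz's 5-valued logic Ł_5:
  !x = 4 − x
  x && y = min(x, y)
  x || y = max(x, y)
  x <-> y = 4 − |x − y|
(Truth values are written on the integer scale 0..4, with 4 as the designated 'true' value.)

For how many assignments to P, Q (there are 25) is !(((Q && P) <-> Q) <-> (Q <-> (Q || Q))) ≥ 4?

1

value 4: 1 assignment (counts)
value 3: 2 assignments
value 2: 3 assignments
value 1: 4 assignments
value 0: 15 assignments
So 1 of the 25 assignments meets the threshold.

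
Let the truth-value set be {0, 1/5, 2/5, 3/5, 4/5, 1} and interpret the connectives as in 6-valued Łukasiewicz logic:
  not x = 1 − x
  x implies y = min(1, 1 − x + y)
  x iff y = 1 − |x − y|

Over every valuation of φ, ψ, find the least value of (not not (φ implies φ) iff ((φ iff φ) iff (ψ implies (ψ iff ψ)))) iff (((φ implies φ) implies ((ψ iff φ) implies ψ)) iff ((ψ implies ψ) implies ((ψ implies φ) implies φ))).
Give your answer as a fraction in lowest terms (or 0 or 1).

3/5

Take φ = 0, ψ = 2/5:
φ implies φ = 0 implies 0 = 1
not (φ implies φ) = not 1 = 0
not not (φ implies φ) = not 0 = 1
φ iff φ = 0 iff 0 = 1
ψ iff ψ = 2/5 iff 2/5 = 1
ψ implies (ψ iff ψ) = 2/5 implies 1 = 1
(φ iff φ) iff (ψ implies (ψ iff ψ)) = 1 iff 1 = 1
not not (φ implies φ) iff ((φ iff φ) iff (ψ implies (ψ iff ψ))) = 1 iff 1 = 1
φ implies φ = 0 implies 0 = 1
ψ iff φ = 2/5 iff 0 = 3/5
(ψ iff φ) implies ψ = 3/5 implies 2/5 = 4/5
(φ implies φ) implies ((ψ iff φ) implies ψ) = 1 implies 4/5 = 4/5
ψ implies ψ = 2/5 implies 2/5 = 1
ψ implies φ = 2/5 implies 0 = 3/5
(ψ implies φ) implies φ = 3/5 implies 0 = 2/5
(ψ implies ψ) implies ((ψ implies φ) implies φ) = 1 implies 2/5 = 2/5
((φ implies φ) implies ((ψ iff φ) implies ψ)) iff ((ψ implies ψ) implies ((ψ implies φ) implies φ)) = 4/5 iff 2/5 = 3/5
(not not (φ implies φ) iff ((φ iff φ) iff (ψ implies (ψ iff ψ)))) iff (((φ implies φ) implies ((ψ iff φ) implies ψ)) iff ((ψ implies ψ) implies ((ψ implies φ) implies φ))) = 1 iff 3/5 = 3/5
No assignment yields a value below 3/5, so this is the minimum.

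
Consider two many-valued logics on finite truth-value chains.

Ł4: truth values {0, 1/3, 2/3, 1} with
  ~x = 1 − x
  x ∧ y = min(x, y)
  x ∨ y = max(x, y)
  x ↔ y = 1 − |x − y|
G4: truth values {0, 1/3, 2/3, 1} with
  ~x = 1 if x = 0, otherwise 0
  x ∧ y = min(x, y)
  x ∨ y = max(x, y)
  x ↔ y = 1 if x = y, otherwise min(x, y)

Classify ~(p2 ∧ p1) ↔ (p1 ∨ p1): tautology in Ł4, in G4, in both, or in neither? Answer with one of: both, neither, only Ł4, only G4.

neither

In Ł4: at p1 = 0, p2 = 0 the value is 0 — not a tautology.
In G4: at p1 = 0, p2 = 0 the value is 0 — not a tautology.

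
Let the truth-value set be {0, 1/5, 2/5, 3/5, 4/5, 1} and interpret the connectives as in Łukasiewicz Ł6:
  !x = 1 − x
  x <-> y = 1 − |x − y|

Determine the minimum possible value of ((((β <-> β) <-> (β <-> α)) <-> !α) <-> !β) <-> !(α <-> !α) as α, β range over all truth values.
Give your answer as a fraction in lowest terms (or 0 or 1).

1/5

Take α = 2/5, β = 0:
β <-> β = 0 <-> 0 = 1
β <-> α = 0 <-> 2/5 = 3/5
(β <-> β) <-> (β <-> α) = 1 <-> 3/5 = 3/5
!α = !2/5 = 3/5
((β <-> β) <-> (β <-> α)) <-> !α = 3/5 <-> 3/5 = 1
!β = !0 = 1
(((β <-> β) <-> (β <-> α)) <-> !α) <-> !β = 1 <-> 1 = 1
!α = !2/5 = 3/5
α <-> !α = 2/5 <-> 3/5 = 4/5
!(α <-> !α) = !4/5 = 1/5
((((β <-> β) <-> (β <-> α)) <-> !α) <-> !β) <-> !(α <-> !α) = 1 <-> 1/5 = 1/5
No assignment yields a value below 1/5, so this is the minimum.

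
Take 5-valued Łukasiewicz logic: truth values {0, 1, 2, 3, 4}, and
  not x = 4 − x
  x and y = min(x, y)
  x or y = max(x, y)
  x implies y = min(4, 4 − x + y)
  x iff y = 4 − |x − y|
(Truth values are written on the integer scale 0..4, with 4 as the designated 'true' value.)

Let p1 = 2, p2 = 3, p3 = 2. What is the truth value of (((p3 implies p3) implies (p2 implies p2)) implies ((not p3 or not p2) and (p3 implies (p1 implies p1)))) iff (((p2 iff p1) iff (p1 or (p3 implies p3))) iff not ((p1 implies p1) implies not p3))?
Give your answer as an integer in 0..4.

3

p3 implies p3 = 2 implies 2 = 4
p2 implies p2 = 3 implies 3 = 4
(p3 implies p3) implies (p2 implies p2) = 4 implies 4 = 4
not p3 = not 2 = 2
not p2 = not 3 = 1
not p3 or not p2 = 2 or 1 = 2
p1 implies p1 = 2 implies 2 = 4
p3 implies (p1 implies p1) = 2 implies 4 = 4
(not p3 or not p2) and (p3 implies (p1 implies p1)) = 2 and 4 = 2
((p3 implies p3) implies (p2 implies p2)) implies ((not p3 or not p2) and (p3 implies (p1 implies p1))) = 4 implies 2 = 2
p2 iff p1 = 3 iff 2 = 3
p3 implies p3 = 2 implies 2 = 4
p1 or (p3 implies p3) = 2 or 4 = 4
(p2 iff p1) iff (p1 or (p3 implies p3)) = 3 iff 4 = 3
p1 implies p1 = 2 implies 2 = 4
not p3 = not 2 = 2
(p1 implies p1) implies not p3 = 4 implies 2 = 2
not ((p1 implies p1) implies not p3) = not 2 = 2
((p2 iff p1) iff (p1 or (p3 implies p3))) iff not ((p1 implies p1) implies not p3) = 3 iff 2 = 3
(((p3 implies p3) implies (p2 implies p2)) implies ((not p3 or not p2) and (p3 implies (p1 implies p1)))) iff (((p2 iff p1) iff (p1 or (p3 implies p3))) iff not ((p1 implies p1) implies not p3)) = 2 iff 3 = 3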